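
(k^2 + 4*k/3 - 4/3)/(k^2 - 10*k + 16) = (3*k^2 + 4*k - 4)/(3*(k^2 - 10*k + 16))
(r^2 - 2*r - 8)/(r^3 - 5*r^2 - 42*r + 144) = (r^2 - 2*r - 8)/(r^3 - 5*r^2 - 42*r + 144)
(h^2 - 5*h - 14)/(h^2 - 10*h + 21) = (h + 2)/(h - 3)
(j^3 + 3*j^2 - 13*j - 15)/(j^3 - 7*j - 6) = (j + 5)/(j + 2)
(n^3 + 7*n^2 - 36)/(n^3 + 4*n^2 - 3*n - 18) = (n + 6)/(n + 3)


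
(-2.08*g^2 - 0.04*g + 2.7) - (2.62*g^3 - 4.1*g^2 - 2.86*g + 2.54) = -2.62*g^3 + 2.02*g^2 + 2.82*g + 0.16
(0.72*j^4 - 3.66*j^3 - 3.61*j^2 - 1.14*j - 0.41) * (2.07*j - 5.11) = 1.4904*j^5 - 11.2554*j^4 + 11.2299*j^3 + 16.0873*j^2 + 4.9767*j + 2.0951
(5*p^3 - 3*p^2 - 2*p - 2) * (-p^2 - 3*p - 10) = -5*p^5 - 12*p^4 - 39*p^3 + 38*p^2 + 26*p + 20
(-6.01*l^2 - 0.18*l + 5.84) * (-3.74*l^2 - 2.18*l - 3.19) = 22.4774*l^4 + 13.775*l^3 - 2.2773*l^2 - 12.157*l - 18.6296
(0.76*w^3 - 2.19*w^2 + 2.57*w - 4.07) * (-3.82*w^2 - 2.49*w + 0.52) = -2.9032*w^5 + 6.4734*w^4 - 3.9691*w^3 + 8.0093*w^2 + 11.4707*w - 2.1164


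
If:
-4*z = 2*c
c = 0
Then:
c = 0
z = 0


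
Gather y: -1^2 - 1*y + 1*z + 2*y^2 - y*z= 2*y^2 + y*(-z - 1) + z - 1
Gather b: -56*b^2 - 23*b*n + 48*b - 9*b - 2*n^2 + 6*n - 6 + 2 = -56*b^2 + b*(39 - 23*n) - 2*n^2 + 6*n - 4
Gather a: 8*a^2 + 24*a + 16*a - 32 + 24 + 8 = 8*a^2 + 40*a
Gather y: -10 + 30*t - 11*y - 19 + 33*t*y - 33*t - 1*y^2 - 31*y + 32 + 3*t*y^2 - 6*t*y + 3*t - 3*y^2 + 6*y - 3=y^2*(3*t - 4) + y*(27*t - 36)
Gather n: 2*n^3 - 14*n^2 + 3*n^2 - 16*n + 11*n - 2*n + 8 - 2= 2*n^3 - 11*n^2 - 7*n + 6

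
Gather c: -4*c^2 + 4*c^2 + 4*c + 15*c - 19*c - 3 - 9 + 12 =0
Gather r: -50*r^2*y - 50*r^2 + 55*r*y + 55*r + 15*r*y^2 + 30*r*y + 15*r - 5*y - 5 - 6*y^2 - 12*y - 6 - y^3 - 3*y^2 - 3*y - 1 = r^2*(-50*y - 50) + r*(15*y^2 + 85*y + 70) - y^3 - 9*y^2 - 20*y - 12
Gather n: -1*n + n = 0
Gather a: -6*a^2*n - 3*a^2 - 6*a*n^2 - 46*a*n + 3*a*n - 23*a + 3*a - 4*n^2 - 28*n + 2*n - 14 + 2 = a^2*(-6*n - 3) + a*(-6*n^2 - 43*n - 20) - 4*n^2 - 26*n - 12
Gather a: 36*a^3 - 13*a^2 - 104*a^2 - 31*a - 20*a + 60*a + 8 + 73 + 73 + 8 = 36*a^3 - 117*a^2 + 9*a + 162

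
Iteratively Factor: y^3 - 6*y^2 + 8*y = (y - 2)*(y^2 - 4*y) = y*(y - 2)*(y - 4)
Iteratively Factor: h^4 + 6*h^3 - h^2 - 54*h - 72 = (h + 2)*(h^3 + 4*h^2 - 9*h - 36) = (h + 2)*(h + 3)*(h^2 + h - 12) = (h - 3)*(h + 2)*(h + 3)*(h + 4)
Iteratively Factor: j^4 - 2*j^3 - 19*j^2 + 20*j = (j - 1)*(j^3 - j^2 - 20*j) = j*(j - 1)*(j^2 - j - 20) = j*(j - 1)*(j + 4)*(j - 5)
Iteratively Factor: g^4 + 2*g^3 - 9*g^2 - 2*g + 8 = (g - 2)*(g^3 + 4*g^2 - g - 4) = (g - 2)*(g + 1)*(g^2 + 3*g - 4) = (g - 2)*(g - 1)*(g + 1)*(g + 4)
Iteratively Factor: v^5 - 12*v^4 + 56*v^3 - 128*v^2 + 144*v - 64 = (v - 2)*(v^4 - 10*v^3 + 36*v^2 - 56*v + 32) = (v - 2)^2*(v^3 - 8*v^2 + 20*v - 16) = (v - 2)^3*(v^2 - 6*v + 8) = (v - 2)^4*(v - 4)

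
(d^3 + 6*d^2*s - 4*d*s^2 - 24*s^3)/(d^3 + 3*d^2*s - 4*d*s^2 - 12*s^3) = (d + 6*s)/(d + 3*s)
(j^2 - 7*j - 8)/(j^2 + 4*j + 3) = (j - 8)/(j + 3)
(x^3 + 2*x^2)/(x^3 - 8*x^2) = (x + 2)/(x - 8)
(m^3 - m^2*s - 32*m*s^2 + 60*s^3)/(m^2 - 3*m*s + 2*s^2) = (-m^2 - m*s + 30*s^2)/(-m + s)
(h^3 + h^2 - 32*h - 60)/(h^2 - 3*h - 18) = (h^2 + 7*h + 10)/(h + 3)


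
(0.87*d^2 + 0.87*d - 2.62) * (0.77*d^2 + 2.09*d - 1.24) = 0.6699*d^4 + 2.4882*d^3 - 1.2779*d^2 - 6.5546*d + 3.2488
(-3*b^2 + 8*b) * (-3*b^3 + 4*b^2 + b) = 9*b^5 - 36*b^4 + 29*b^3 + 8*b^2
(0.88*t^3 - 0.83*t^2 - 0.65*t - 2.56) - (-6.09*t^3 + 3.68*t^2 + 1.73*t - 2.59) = 6.97*t^3 - 4.51*t^2 - 2.38*t + 0.0299999999999998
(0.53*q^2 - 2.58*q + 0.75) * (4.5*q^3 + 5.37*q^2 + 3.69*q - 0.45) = 2.385*q^5 - 8.7639*q^4 - 8.5239*q^3 - 5.7312*q^2 + 3.9285*q - 0.3375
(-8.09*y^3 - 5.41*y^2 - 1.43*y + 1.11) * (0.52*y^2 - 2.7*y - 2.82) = -4.2068*y^5 + 19.0298*y^4 + 36.6772*y^3 + 19.6944*y^2 + 1.0356*y - 3.1302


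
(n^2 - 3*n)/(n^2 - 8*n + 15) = n/(n - 5)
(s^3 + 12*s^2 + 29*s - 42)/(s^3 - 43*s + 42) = (s + 6)/(s - 6)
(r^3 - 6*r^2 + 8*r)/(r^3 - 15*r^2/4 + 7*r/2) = 4*(r - 4)/(4*r - 7)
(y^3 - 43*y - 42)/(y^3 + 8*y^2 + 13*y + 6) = (y - 7)/(y + 1)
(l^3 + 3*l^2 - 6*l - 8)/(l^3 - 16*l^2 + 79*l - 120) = (l^3 + 3*l^2 - 6*l - 8)/(l^3 - 16*l^2 + 79*l - 120)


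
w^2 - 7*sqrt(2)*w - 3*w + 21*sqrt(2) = (w - 3)*(w - 7*sqrt(2))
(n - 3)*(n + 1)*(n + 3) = n^3 + n^2 - 9*n - 9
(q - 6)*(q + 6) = q^2 - 36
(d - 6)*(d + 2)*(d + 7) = d^3 + 3*d^2 - 40*d - 84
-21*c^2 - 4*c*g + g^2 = (-7*c + g)*(3*c + g)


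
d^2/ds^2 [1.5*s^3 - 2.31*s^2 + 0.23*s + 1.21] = 9.0*s - 4.62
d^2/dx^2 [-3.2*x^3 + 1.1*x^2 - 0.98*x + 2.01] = 2.2 - 19.2*x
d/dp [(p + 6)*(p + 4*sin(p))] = p + (p + 6)*(4*cos(p) + 1) + 4*sin(p)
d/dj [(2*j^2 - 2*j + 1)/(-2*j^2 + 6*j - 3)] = 8*j*(j - 1)/(4*j^4 - 24*j^3 + 48*j^2 - 36*j + 9)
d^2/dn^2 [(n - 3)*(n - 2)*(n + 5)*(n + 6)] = 12*n^2 + 36*n - 38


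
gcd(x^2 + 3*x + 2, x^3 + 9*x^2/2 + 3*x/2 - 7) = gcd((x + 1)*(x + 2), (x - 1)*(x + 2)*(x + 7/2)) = x + 2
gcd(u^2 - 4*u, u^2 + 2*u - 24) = u - 4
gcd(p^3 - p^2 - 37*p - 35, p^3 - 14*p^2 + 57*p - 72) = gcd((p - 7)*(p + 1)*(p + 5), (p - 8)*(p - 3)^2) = 1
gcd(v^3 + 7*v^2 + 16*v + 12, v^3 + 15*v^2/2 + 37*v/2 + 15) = v^2 + 5*v + 6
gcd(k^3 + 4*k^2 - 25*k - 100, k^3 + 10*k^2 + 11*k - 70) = k + 5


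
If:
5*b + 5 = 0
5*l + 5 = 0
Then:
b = -1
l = -1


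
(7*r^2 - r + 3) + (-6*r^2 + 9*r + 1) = r^2 + 8*r + 4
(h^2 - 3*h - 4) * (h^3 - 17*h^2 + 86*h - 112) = h^5 - 20*h^4 + 133*h^3 - 302*h^2 - 8*h + 448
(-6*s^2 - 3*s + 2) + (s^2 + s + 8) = -5*s^2 - 2*s + 10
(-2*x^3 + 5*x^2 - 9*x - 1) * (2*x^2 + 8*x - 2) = -4*x^5 - 6*x^4 + 26*x^3 - 84*x^2 + 10*x + 2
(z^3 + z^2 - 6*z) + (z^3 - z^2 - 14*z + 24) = 2*z^3 - 20*z + 24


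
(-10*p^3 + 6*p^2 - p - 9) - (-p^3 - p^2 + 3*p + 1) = -9*p^3 + 7*p^2 - 4*p - 10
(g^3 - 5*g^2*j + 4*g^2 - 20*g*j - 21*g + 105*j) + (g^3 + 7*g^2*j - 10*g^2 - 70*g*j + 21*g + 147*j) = 2*g^3 + 2*g^2*j - 6*g^2 - 90*g*j + 252*j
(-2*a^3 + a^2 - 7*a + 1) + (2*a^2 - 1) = -2*a^3 + 3*a^2 - 7*a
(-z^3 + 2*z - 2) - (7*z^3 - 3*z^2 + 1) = -8*z^3 + 3*z^2 + 2*z - 3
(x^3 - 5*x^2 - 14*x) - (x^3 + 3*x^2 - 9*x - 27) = -8*x^2 - 5*x + 27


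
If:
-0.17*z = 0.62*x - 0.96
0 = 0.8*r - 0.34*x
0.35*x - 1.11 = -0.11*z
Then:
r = -4.06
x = -9.55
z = 40.48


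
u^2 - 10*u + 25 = (u - 5)^2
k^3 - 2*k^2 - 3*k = k*(k - 3)*(k + 1)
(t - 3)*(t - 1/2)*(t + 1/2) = t^3 - 3*t^2 - t/4 + 3/4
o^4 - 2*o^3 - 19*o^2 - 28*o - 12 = (o - 6)*(o + 1)^2*(o + 2)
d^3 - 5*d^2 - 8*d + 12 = (d - 6)*(d - 1)*(d + 2)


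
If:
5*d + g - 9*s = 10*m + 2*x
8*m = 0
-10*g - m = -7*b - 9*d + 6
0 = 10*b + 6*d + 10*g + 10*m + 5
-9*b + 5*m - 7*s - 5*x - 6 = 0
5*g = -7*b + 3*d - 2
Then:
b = 9/88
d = -13/264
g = -63/110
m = 0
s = 83/264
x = -301/165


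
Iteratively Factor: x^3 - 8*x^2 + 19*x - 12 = (x - 4)*(x^2 - 4*x + 3) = (x - 4)*(x - 3)*(x - 1)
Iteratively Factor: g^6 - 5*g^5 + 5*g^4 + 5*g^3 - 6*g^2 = (g - 1)*(g^5 - 4*g^4 + g^3 + 6*g^2) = g*(g - 1)*(g^4 - 4*g^3 + g^2 + 6*g) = g*(g - 2)*(g - 1)*(g^3 - 2*g^2 - 3*g) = g^2*(g - 2)*(g - 1)*(g^2 - 2*g - 3) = g^2*(g - 3)*(g - 2)*(g - 1)*(g + 1)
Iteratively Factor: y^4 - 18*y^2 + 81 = (y + 3)*(y^3 - 3*y^2 - 9*y + 27) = (y + 3)^2*(y^2 - 6*y + 9) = (y - 3)*(y + 3)^2*(y - 3)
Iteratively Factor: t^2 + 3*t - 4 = (t - 1)*(t + 4)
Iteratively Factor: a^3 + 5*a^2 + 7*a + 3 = (a + 1)*(a^2 + 4*a + 3) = (a + 1)*(a + 3)*(a + 1)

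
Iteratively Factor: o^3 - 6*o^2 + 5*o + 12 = (o - 3)*(o^2 - 3*o - 4) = (o - 3)*(o + 1)*(o - 4)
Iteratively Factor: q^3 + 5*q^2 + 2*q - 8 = (q - 1)*(q^2 + 6*q + 8) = (q - 1)*(q + 2)*(q + 4)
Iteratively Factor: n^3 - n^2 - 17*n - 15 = (n + 1)*(n^2 - 2*n - 15) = (n + 1)*(n + 3)*(n - 5)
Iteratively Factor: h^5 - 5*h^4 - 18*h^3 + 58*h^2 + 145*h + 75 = (h - 5)*(h^4 - 18*h^2 - 32*h - 15) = (h - 5)^2*(h^3 + 5*h^2 + 7*h + 3) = (h - 5)^2*(h + 1)*(h^2 + 4*h + 3) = (h - 5)^2*(h + 1)^2*(h + 3)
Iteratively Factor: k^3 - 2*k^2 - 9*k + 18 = (k - 2)*(k^2 - 9) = (k - 2)*(k + 3)*(k - 3)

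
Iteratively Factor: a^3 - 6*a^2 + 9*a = (a - 3)*(a^2 - 3*a) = a*(a - 3)*(a - 3)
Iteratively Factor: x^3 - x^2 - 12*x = (x - 4)*(x^2 + 3*x) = x*(x - 4)*(x + 3)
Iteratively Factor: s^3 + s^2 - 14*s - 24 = (s - 4)*(s^2 + 5*s + 6) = (s - 4)*(s + 3)*(s + 2)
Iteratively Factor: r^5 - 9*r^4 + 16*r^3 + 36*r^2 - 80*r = (r - 2)*(r^4 - 7*r^3 + 2*r^2 + 40*r) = (r - 4)*(r - 2)*(r^3 - 3*r^2 - 10*r) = (r - 4)*(r - 2)*(r + 2)*(r^2 - 5*r) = (r - 5)*(r - 4)*(r - 2)*(r + 2)*(r)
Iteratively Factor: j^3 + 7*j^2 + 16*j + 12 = (j + 2)*(j^2 + 5*j + 6) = (j + 2)^2*(j + 3)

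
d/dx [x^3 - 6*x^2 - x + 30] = 3*x^2 - 12*x - 1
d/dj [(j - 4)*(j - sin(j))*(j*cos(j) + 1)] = (4 - j)*(j - sin(j))*(j*sin(j) - cos(j)) + (4 - j)*(j*cos(j) + 1)*(cos(j) - 1) + (j - sin(j))*(j*cos(j) + 1)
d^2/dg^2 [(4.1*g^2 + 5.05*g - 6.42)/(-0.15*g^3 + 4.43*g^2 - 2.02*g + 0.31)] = (-0.1845*g^6 - 0.681749999999994*g^5 + 29.3215500000001*g^4 - 339.45625*g^3 + 798.587988*g^2 - 301.297902*g + 27.646524)/(0.003375*g^9 - 0.299025*g^8 + 8.967555*g^7 - 95.012972*g^6 + 121.999044*g^5 - 73.043253*g^4 + 24.930049*g^3 - 5.071941*g^2 + 0.582366*g - 0.029791)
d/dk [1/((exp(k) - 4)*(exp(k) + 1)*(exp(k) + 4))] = -((exp(k) - 4)*(exp(k) + 1) + (exp(k) - 4)*(exp(k) + 4) + (exp(k) + 1)*(exp(k) + 4))/(4*(exp(k) - 4)^2*(exp(k) + 4)^2*cosh(k/2)^2)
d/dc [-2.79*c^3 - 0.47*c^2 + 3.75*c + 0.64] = -8.37*c^2 - 0.94*c + 3.75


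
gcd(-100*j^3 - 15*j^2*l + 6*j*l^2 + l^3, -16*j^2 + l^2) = 4*j - l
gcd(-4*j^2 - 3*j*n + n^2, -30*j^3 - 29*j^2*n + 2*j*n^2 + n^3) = j + n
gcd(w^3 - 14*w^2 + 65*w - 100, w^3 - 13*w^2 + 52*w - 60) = w - 5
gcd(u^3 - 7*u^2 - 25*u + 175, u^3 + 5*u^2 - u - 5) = u + 5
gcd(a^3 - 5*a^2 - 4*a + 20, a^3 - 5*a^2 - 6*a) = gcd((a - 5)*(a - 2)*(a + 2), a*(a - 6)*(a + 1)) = 1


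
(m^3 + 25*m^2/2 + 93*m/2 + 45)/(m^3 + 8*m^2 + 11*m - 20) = (m^2 + 15*m/2 + 9)/(m^2 + 3*m - 4)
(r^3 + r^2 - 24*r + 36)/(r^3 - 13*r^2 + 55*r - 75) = (r^2 + 4*r - 12)/(r^2 - 10*r + 25)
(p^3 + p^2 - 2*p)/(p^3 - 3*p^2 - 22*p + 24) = p*(p + 2)/(p^2 - 2*p - 24)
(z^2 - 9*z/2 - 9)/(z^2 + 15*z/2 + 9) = (z - 6)/(z + 6)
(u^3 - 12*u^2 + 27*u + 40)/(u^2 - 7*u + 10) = (u^2 - 7*u - 8)/(u - 2)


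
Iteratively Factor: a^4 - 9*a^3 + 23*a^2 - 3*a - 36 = (a - 3)*(a^3 - 6*a^2 + 5*a + 12) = (a - 4)*(a - 3)*(a^2 - 2*a - 3) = (a - 4)*(a - 3)^2*(a + 1)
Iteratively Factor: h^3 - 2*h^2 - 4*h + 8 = (h + 2)*(h^2 - 4*h + 4) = (h - 2)*(h + 2)*(h - 2)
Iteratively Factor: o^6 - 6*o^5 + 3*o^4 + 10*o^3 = (o - 5)*(o^5 - o^4 - 2*o^3) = (o - 5)*(o - 2)*(o^4 + o^3) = o*(o - 5)*(o - 2)*(o^3 + o^2) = o*(o - 5)*(o - 2)*(o + 1)*(o^2) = o^2*(o - 5)*(o - 2)*(o + 1)*(o)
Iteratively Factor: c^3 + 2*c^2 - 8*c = (c - 2)*(c^2 + 4*c) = (c - 2)*(c + 4)*(c)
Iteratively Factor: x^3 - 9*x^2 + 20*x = (x - 5)*(x^2 - 4*x) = (x - 5)*(x - 4)*(x)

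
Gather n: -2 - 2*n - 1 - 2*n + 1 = -4*n - 2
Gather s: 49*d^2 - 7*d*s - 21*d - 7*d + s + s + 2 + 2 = 49*d^2 - 28*d + s*(2 - 7*d) + 4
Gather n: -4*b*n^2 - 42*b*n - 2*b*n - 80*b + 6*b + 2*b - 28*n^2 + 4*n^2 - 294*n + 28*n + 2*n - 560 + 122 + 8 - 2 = -72*b + n^2*(-4*b - 24) + n*(-44*b - 264) - 432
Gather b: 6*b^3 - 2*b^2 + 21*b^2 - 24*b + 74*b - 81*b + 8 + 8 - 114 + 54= 6*b^3 + 19*b^2 - 31*b - 44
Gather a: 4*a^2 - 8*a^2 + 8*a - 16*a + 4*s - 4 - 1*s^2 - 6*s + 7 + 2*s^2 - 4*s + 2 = -4*a^2 - 8*a + s^2 - 6*s + 5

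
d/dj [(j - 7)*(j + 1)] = 2*j - 6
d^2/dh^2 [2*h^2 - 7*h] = 4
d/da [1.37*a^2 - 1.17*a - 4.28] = 2.74*a - 1.17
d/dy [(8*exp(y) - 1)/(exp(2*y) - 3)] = 2*(-4*exp(2*y) + exp(y) - 12)*exp(y)/(exp(4*y) - 6*exp(2*y) + 9)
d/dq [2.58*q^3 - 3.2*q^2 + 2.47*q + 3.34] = 7.74*q^2 - 6.4*q + 2.47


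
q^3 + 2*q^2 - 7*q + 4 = (q - 1)^2*(q + 4)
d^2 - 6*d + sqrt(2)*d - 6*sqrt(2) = (d - 6)*(d + sqrt(2))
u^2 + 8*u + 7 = (u + 1)*(u + 7)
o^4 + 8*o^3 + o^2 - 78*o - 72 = (o - 3)*(o + 1)*(o + 4)*(o + 6)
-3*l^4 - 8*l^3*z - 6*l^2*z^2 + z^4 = (-3*l + z)*(l + z)^3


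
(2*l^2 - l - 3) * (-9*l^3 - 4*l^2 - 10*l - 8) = -18*l^5 + l^4 + 11*l^3 + 6*l^2 + 38*l + 24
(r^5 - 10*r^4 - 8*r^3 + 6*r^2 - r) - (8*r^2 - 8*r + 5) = r^5 - 10*r^4 - 8*r^3 - 2*r^2 + 7*r - 5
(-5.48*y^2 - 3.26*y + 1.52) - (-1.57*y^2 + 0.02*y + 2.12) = -3.91*y^2 - 3.28*y - 0.6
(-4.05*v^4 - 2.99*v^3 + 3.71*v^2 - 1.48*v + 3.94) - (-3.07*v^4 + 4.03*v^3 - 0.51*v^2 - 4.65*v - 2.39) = -0.98*v^4 - 7.02*v^3 + 4.22*v^2 + 3.17*v + 6.33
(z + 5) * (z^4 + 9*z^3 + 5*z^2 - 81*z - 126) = z^5 + 14*z^4 + 50*z^3 - 56*z^2 - 531*z - 630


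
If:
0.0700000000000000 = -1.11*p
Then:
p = -0.06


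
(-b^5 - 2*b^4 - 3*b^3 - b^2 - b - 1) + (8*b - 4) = -b^5 - 2*b^4 - 3*b^3 - b^2 + 7*b - 5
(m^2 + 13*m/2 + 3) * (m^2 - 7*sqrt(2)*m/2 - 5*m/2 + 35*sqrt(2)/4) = m^4 - 7*sqrt(2)*m^3/2 + 4*m^3 - 14*sqrt(2)*m^2 - 53*m^2/4 - 15*m/2 + 371*sqrt(2)*m/8 + 105*sqrt(2)/4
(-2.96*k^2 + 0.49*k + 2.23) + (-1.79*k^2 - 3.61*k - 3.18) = -4.75*k^2 - 3.12*k - 0.95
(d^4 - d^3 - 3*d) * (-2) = -2*d^4 + 2*d^3 + 6*d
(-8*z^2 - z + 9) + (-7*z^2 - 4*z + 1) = -15*z^2 - 5*z + 10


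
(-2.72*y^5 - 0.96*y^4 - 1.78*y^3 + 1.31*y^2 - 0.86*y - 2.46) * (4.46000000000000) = -12.1312*y^5 - 4.2816*y^4 - 7.9388*y^3 + 5.8426*y^2 - 3.8356*y - 10.9716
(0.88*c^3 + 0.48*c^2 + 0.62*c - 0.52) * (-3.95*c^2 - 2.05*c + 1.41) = -3.476*c^5 - 3.7*c^4 - 2.1922*c^3 + 1.4598*c^2 + 1.9402*c - 0.7332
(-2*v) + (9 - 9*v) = 9 - 11*v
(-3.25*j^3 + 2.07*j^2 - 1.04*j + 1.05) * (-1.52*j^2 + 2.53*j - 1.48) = 4.94*j^5 - 11.3689*j^4 + 11.6279*j^3 - 7.2908*j^2 + 4.1957*j - 1.554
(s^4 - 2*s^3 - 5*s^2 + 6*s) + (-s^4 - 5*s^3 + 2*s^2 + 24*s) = -7*s^3 - 3*s^2 + 30*s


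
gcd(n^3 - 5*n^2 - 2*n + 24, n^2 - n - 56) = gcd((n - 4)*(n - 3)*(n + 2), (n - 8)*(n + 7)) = 1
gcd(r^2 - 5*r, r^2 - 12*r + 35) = r - 5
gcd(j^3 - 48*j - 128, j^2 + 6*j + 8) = j + 4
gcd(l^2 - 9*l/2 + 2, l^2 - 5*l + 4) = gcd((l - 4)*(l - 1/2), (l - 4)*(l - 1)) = l - 4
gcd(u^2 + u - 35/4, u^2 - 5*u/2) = u - 5/2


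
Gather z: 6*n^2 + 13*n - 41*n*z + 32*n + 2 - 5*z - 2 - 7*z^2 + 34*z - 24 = 6*n^2 + 45*n - 7*z^2 + z*(29 - 41*n) - 24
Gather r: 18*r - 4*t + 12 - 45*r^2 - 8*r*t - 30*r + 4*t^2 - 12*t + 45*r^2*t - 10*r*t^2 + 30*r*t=r^2*(45*t - 45) + r*(-10*t^2 + 22*t - 12) + 4*t^2 - 16*t + 12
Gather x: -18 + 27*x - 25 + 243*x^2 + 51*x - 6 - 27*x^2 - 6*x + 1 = 216*x^2 + 72*x - 48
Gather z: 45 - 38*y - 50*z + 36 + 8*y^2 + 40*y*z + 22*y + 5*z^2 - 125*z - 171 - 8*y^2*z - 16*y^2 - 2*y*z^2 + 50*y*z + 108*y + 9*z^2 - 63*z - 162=-8*y^2 + 92*y + z^2*(14 - 2*y) + z*(-8*y^2 + 90*y - 238) - 252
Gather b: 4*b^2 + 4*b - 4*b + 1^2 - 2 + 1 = 4*b^2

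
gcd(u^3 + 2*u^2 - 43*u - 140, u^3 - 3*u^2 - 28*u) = u^2 - 3*u - 28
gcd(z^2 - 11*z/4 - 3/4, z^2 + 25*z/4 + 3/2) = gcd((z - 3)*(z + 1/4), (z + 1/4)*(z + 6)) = z + 1/4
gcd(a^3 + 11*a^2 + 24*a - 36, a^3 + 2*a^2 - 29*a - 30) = a + 6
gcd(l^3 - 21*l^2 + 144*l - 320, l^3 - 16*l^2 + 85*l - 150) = l - 5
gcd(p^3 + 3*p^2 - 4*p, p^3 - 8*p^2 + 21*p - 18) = 1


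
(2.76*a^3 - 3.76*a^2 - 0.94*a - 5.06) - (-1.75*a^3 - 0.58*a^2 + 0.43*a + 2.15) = 4.51*a^3 - 3.18*a^2 - 1.37*a - 7.21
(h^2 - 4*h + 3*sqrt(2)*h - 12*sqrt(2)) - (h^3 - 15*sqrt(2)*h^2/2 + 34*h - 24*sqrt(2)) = -h^3 + h^2 + 15*sqrt(2)*h^2/2 - 38*h + 3*sqrt(2)*h + 12*sqrt(2)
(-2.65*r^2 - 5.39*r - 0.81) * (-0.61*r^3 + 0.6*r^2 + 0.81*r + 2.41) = 1.6165*r^5 + 1.6979*r^4 - 4.8864*r^3 - 11.2384*r^2 - 13.646*r - 1.9521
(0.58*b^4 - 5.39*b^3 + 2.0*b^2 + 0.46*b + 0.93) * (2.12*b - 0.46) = 1.2296*b^5 - 11.6936*b^4 + 6.7194*b^3 + 0.0552*b^2 + 1.76*b - 0.4278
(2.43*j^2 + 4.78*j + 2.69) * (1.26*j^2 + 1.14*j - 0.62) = 3.0618*j^4 + 8.793*j^3 + 7.332*j^2 + 0.103*j - 1.6678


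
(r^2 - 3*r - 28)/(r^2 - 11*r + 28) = (r + 4)/(r - 4)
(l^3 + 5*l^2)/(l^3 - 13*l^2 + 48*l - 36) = l^2*(l + 5)/(l^3 - 13*l^2 + 48*l - 36)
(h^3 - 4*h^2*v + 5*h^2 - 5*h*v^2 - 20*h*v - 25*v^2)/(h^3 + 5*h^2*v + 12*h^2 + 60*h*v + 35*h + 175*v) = (h^2 - 4*h*v - 5*v^2)/(h^2 + 5*h*v + 7*h + 35*v)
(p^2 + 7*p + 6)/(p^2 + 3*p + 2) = (p + 6)/(p + 2)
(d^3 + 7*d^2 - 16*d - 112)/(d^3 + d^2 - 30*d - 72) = (d^2 + 3*d - 28)/(d^2 - 3*d - 18)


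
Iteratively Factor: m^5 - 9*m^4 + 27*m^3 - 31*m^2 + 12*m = (m - 4)*(m^4 - 5*m^3 + 7*m^2 - 3*m) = m*(m - 4)*(m^3 - 5*m^2 + 7*m - 3) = m*(m - 4)*(m - 1)*(m^2 - 4*m + 3) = m*(m - 4)*(m - 1)^2*(m - 3)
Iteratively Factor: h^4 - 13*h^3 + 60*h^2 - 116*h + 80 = (h - 4)*(h^3 - 9*h^2 + 24*h - 20) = (h - 4)*(h - 2)*(h^2 - 7*h + 10) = (h - 4)*(h - 2)^2*(h - 5)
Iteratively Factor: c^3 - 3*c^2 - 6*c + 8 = (c + 2)*(c^2 - 5*c + 4) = (c - 1)*(c + 2)*(c - 4)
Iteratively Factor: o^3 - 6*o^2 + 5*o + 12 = (o + 1)*(o^2 - 7*o + 12) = (o - 3)*(o + 1)*(o - 4)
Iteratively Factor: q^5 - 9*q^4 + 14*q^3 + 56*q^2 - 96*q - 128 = (q + 2)*(q^4 - 11*q^3 + 36*q^2 - 16*q - 64) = (q + 1)*(q + 2)*(q^3 - 12*q^2 + 48*q - 64) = (q - 4)*(q + 1)*(q + 2)*(q^2 - 8*q + 16) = (q - 4)^2*(q + 1)*(q + 2)*(q - 4)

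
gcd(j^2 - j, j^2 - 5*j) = j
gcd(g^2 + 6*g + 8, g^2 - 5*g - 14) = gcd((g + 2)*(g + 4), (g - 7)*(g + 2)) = g + 2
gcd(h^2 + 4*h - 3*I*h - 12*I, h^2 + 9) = h - 3*I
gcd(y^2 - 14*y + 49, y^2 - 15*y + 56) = y - 7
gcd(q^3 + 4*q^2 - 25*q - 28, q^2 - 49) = q + 7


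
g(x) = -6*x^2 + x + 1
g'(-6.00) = 73.00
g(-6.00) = -221.00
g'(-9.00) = 109.00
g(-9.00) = -494.00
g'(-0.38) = 5.56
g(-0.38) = -0.25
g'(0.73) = -7.76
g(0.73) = -1.47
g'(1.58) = -17.96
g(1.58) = -12.40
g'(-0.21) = 3.52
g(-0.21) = 0.53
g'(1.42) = -16.04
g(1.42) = -9.68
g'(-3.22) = 39.64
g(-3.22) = -64.43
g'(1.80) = -20.60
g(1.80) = -16.64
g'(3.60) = -42.20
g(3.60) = -73.16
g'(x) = 1 - 12*x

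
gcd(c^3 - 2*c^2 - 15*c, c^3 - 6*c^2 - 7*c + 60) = c^2 - 2*c - 15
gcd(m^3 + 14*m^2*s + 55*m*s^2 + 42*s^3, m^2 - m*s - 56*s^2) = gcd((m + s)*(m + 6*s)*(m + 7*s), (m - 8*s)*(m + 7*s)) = m + 7*s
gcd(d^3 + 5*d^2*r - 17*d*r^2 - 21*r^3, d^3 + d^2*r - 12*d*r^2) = -d + 3*r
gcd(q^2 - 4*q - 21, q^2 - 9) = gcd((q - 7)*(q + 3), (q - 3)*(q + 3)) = q + 3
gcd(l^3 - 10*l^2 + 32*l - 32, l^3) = 1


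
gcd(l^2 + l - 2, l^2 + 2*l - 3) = l - 1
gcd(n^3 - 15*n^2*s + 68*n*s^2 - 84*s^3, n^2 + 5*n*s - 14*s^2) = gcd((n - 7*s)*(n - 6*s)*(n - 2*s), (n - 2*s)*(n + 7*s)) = -n + 2*s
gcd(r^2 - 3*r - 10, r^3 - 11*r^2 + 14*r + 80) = r^2 - 3*r - 10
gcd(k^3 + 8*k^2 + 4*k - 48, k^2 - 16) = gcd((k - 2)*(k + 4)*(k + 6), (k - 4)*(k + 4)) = k + 4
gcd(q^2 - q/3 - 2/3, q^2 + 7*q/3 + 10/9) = q + 2/3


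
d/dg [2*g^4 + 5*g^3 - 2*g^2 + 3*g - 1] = 8*g^3 + 15*g^2 - 4*g + 3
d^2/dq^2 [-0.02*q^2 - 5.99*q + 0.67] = -0.0400000000000000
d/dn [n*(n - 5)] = 2*n - 5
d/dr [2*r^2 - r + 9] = 4*r - 1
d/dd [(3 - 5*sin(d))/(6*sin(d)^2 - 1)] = (30*sin(d)^2 - 36*sin(d) + 5)*cos(d)/(6*sin(d)^2 - 1)^2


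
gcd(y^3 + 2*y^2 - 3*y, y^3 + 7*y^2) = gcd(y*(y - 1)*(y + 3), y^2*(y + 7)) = y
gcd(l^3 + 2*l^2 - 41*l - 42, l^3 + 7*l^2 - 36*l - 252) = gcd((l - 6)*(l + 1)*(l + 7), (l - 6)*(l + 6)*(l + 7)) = l^2 + l - 42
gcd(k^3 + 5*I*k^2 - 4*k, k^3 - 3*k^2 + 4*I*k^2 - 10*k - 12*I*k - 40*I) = k + 4*I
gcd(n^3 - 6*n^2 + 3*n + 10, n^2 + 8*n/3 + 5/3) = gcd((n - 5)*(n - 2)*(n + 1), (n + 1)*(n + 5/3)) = n + 1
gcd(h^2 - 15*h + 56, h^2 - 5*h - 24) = h - 8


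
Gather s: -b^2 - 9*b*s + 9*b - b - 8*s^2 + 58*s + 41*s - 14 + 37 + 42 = -b^2 + 8*b - 8*s^2 + s*(99 - 9*b) + 65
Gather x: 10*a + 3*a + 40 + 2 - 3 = 13*a + 39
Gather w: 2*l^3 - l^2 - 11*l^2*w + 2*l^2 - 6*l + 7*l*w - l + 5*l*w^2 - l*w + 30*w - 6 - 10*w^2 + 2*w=2*l^3 + l^2 - 7*l + w^2*(5*l - 10) + w*(-11*l^2 + 6*l + 32) - 6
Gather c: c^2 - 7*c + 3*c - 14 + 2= c^2 - 4*c - 12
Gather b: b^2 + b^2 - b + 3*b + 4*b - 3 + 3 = 2*b^2 + 6*b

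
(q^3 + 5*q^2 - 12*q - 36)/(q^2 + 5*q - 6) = (q^2 - q - 6)/(q - 1)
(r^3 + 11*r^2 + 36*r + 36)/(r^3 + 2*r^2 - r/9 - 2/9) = 9*(r^2 + 9*r + 18)/(9*r^2 - 1)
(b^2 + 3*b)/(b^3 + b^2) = (b + 3)/(b*(b + 1))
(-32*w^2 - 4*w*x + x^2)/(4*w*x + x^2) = (-8*w + x)/x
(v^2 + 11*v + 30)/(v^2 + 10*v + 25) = (v + 6)/(v + 5)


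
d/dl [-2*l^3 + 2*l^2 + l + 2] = -6*l^2 + 4*l + 1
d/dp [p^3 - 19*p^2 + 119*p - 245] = 3*p^2 - 38*p + 119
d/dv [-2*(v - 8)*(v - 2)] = 20 - 4*v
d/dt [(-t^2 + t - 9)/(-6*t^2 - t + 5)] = (7*t^2 - 118*t - 4)/(36*t^4 + 12*t^3 - 59*t^2 - 10*t + 25)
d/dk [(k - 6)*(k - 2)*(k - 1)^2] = 4*k^3 - 30*k^2 + 58*k - 32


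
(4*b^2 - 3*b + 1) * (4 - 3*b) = -12*b^3 + 25*b^2 - 15*b + 4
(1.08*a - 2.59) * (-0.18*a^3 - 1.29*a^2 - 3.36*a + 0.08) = -0.1944*a^4 - 0.927*a^3 - 0.2877*a^2 + 8.7888*a - 0.2072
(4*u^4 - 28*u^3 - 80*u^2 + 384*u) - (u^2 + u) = 4*u^4 - 28*u^3 - 81*u^2 + 383*u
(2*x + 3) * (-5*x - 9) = -10*x^2 - 33*x - 27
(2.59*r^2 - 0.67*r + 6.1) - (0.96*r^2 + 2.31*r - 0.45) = 1.63*r^2 - 2.98*r + 6.55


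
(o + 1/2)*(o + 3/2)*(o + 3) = o^3 + 5*o^2 + 27*o/4 + 9/4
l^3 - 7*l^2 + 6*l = l*(l - 6)*(l - 1)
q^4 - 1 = (q - 1)*(q + I)*(-I*q - I)*(I*q + 1)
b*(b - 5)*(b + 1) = b^3 - 4*b^2 - 5*b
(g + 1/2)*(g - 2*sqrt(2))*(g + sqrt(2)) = g^3 - sqrt(2)*g^2 + g^2/2 - 4*g - sqrt(2)*g/2 - 2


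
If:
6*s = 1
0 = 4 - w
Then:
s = 1/6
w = 4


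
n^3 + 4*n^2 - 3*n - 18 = (n - 2)*(n + 3)^2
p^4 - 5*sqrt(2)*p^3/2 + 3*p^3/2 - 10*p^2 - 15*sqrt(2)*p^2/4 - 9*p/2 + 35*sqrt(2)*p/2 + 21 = (p - 2)*(p + 7/2)*(p - 3*sqrt(2))*(p + sqrt(2)/2)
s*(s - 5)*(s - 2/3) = s^3 - 17*s^2/3 + 10*s/3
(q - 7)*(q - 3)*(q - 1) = q^3 - 11*q^2 + 31*q - 21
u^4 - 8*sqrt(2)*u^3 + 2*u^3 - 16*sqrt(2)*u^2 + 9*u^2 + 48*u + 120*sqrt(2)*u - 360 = (u - 3)*(u + 5)*(u - 6*sqrt(2))*(u - 2*sqrt(2))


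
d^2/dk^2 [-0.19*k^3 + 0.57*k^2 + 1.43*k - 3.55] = 1.14 - 1.14*k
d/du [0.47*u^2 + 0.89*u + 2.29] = 0.94*u + 0.89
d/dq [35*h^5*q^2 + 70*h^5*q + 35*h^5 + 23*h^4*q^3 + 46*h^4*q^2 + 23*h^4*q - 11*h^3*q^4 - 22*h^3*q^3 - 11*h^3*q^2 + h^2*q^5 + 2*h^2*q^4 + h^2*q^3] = h^2*(70*h^3*q + 70*h^3 + 69*h^2*q^2 + 92*h^2*q + 23*h^2 - 44*h*q^3 - 66*h*q^2 - 22*h*q + 5*q^4 + 8*q^3 + 3*q^2)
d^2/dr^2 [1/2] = 0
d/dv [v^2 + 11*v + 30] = 2*v + 11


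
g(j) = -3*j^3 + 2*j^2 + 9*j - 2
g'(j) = -9*j^2 + 4*j + 9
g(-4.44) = 260.05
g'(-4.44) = -186.18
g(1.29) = 6.50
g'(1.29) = -0.82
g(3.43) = -68.66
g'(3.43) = -83.16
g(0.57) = 3.22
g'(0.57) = 8.36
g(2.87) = -30.62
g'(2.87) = -53.65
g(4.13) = -142.05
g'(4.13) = -127.99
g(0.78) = 4.81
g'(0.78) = 6.64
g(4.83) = -249.91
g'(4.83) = -181.64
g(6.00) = -524.00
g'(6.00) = -291.00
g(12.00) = -4790.00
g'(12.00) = -1239.00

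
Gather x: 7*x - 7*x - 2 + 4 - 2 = 0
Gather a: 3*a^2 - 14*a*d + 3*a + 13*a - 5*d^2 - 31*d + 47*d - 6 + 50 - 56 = 3*a^2 + a*(16 - 14*d) - 5*d^2 + 16*d - 12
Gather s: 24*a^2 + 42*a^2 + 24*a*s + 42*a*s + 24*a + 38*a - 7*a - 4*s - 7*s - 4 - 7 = 66*a^2 + 55*a + s*(66*a - 11) - 11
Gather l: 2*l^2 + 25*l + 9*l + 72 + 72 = 2*l^2 + 34*l + 144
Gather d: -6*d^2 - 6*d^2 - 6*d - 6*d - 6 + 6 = -12*d^2 - 12*d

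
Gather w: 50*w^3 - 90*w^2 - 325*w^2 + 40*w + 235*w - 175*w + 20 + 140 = 50*w^3 - 415*w^2 + 100*w + 160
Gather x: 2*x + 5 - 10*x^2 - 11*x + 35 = -10*x^2 - 9*x + 40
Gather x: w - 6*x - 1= w - 6*x - 1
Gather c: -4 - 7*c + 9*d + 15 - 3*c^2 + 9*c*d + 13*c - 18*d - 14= -3*c^2 + c*(9*d + 6) - 9*d - 3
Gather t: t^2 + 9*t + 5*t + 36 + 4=t^2 + 14*t + 40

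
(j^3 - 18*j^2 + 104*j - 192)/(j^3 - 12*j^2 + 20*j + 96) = (j - 4)/(j + 2)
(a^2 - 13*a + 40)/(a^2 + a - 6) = (a^2 - 13*a + 40)/(a^2 + a - 6)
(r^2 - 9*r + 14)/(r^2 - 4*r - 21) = (r - 2)/(r + 3)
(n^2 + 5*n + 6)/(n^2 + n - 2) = (n + 3)/(n - 1)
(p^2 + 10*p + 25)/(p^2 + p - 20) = (p + 5)/(p - 4)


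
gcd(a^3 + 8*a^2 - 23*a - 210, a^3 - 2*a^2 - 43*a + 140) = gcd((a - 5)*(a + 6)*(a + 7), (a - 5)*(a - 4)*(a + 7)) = a^2 + 2*a - 35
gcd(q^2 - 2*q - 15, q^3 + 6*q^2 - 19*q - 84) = q + 3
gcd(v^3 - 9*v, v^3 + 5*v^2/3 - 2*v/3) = v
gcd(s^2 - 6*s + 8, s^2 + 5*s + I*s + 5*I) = 1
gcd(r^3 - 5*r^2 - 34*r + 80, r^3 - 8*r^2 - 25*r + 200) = r^2 - 3*r - 40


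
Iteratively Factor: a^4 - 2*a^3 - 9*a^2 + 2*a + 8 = (a + 2)*(a^3 - 4*a^2 - a + 4) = (a + 1)*(a + 2)*(a^2 - 5*a + 4) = (a - 1)*(a + 1)*(a + 2)*(a - 4)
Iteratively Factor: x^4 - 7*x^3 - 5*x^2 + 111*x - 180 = (x - 5)*(x^3 - 2*x^2 - 15*x + 36) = (x - 5)*(x + 4)*(x^2 - 6*x + 9) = (x - 5)*(x - 3)*(x + 4)*(x - 3)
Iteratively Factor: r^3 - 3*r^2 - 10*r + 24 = (r - 4)*(r^2 + r - 6) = (r - 4)*(r - 2)*(r + 3)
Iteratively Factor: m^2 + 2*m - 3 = (m - 1)*(m + 3)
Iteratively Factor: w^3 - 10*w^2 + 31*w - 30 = (w - 3)*(w^2 - 7*w + 10) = (w - 5)*(w - 3)*(w - 2)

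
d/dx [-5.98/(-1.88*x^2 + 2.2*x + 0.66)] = (13.156 - 22.4848*x)/(-1.88*x^2 + 2.2*x + 0.66)^2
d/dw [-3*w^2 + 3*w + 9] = 3 - 6*w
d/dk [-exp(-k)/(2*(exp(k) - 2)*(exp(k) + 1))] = (3*exp(2*k)/2 - exp(k) - 1)*exp(-k)/(exp(4*k) - 2*exp(3*k) - 3*exp(2*k) + 4*exp(k) + 4)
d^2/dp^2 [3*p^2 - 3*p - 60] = 6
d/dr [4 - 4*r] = -4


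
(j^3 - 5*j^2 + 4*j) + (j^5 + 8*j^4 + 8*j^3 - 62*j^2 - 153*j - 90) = j^5 + 8*j^4 + 9*j^3 - 67*j^2 - 149*j - 90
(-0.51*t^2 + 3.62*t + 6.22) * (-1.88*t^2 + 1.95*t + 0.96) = 0.9588*t^4 - 7.8001*t^3 - 5.1242*t^2 + 15.6042*t + 5.9712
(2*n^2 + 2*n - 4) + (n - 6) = 2*n^2 + 3*n - 10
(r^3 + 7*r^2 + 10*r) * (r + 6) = r^4 + 13*r^3 + 52*r^2 + 60*r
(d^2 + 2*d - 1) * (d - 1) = d^3 + d^2 - 3*d + 1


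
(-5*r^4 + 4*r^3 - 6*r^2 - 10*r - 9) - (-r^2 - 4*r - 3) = -5*r^4 + 4*r^3 - 5*r^2 - 6*r - 6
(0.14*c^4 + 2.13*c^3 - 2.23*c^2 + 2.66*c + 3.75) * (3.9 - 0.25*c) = -0.035*c^5 + 0.0135000000000001*c^4 + 8.8645*c^3 - 9.362*c^2 + 9.4365*c + 14.625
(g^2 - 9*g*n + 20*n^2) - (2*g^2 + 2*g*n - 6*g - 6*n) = -g^2 - 11*g*n + 6*g + 20*n^2 + 6*n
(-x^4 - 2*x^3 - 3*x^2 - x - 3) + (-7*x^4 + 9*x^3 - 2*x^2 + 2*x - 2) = -8*x^4 + 7*x^3 - 5*x^2 + x - 5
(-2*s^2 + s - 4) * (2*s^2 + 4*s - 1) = -4*s^4 - 6*s^3 - 2*s^2 - 17*s + 4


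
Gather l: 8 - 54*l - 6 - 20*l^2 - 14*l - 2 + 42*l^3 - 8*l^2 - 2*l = 42*l^3 - 28*l^2 - 70*l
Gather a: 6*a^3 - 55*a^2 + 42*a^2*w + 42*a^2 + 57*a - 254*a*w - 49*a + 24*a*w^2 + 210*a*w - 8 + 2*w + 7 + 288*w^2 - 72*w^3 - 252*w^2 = 6*a^3 + a^2*(42*w - 13) + a*(24*w^2 - 44*w + 8) - 72*w^3 + 36*w^2 + 2*w - 1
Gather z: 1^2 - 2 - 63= -64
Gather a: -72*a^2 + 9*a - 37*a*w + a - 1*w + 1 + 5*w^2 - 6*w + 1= -72*a^2 + a*(10 - 37*w) + 5*w^2 - 7*w + 2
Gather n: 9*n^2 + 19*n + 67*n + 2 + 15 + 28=9*n^2 + 86*n + 45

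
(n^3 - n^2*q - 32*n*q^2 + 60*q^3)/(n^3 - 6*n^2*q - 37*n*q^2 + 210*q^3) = (-n + 2*q)/(-n + 7*q)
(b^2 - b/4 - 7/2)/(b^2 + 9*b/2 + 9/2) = (4*b^2 - b - 14)/(2*(2*b^2 + 9*b + 9))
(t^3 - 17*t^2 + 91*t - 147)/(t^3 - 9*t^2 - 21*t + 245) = (t - 3)/(t + 5)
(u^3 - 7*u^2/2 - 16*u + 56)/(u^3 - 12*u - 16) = (u^2 + u/2 - 14)/(u^2 + 4*u + 4)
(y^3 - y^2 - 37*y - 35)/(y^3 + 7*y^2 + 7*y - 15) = (y^2 - 6*y - 7)/(y^2 + 2*y - 3)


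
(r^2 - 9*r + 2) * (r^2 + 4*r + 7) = r^4 - 5*r^3 - 27*r^2 - 55*r + 14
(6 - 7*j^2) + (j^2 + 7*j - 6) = -6*j^2 + 7*j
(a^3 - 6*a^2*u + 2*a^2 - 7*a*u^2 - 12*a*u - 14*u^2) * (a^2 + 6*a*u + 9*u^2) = a^5 + 2*a^4 - 34*a^3*u^2 - 96*a^2*u^3 - 68*a^2*u^2 - 63*a*u^4 - 192*a*u^3 - 126*u^4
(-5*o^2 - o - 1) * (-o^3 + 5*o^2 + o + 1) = 5*o^5 - 24*o^4 - 9*o^3 - 11*o^2 - 2*o - 1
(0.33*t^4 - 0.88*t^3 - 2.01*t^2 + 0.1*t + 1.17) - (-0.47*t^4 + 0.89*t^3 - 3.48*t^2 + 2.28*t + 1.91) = 0.8*t^4 - 1.77*t^3 + 1.47*t^2 - 2.18*t - 0.74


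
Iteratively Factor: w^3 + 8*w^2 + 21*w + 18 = (w + 2)*(w^2 + 6*w + 9) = (w + 2)*(w + 3)*(w + 3)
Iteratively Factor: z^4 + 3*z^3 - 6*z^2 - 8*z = (z + 4)*(z^3 - z^2 - 2*z) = (z - 2)*(z + 4)*(z^2 + z) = (z - 2)*(z + 1)*(z + 4)*(z)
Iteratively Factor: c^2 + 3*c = (c + 3)*(c)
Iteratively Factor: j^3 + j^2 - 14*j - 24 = (j - 4)*(j^2 + 5*j + 6) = (j - 4)*(j + 2)*(j + 3)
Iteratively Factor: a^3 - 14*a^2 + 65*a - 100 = (a - 5)*(a^2 - 9*a + 20) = (a - 5)*(a - 4)*(a - 5)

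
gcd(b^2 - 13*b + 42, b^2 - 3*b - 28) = b - 7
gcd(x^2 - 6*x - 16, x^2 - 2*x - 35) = 1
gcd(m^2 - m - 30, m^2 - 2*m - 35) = m + 5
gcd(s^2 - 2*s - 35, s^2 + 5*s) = s + 5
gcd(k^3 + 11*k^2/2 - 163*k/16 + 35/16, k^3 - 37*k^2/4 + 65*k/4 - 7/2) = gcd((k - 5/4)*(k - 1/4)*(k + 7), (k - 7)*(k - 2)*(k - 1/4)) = k - 1/4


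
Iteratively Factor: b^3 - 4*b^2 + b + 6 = (b - 2)*(b^2 - 2*b - 3) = (b - 3)*(b - 2)*(b + 1)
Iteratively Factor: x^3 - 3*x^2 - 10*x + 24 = (x + 3)*(x^2 - 6*x + 8) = (x - 4)*(x + 3)*(x - 2)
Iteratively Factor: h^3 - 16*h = (h + 4)*(h^2 - 4*h) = (h - 4)*(h + 4)*(h)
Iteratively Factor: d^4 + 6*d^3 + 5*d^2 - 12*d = (d)*(d^3 + 6*d^2 + 5*d - 12) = d*(d + 3)*(d^2 + 3*d - 4) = d*(d + 3)*(d + 4)*(d - 1)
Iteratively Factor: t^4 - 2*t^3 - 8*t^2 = (t + 2)*(t^3 - 4*t^2) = t*(t + 2)*(t^2 - 4*t) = t*(t - 4)*(t + 2)*(t)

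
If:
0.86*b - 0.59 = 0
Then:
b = 0.69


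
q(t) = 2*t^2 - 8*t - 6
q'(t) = 4*t - 8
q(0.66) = -10.41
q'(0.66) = -5.36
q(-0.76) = 1.24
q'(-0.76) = -11.04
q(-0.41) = -2.38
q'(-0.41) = -9.64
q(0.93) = -11.71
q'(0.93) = -4.28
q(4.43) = -2.19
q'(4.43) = 9.72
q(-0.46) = -1.90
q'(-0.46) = -9.84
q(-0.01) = -5.92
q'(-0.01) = -8.04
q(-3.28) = 41.76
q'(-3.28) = -21.12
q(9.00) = 84.00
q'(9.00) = 28.00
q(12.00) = 186.00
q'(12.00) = 40.00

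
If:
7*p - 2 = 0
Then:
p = 2/7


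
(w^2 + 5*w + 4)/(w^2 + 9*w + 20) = (w + 1)/(w + 5)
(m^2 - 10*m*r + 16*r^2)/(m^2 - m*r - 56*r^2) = (m - 2*r)/(m + 7*r)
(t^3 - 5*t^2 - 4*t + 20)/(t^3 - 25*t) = (t^2 - 4)/(t*(t + 5))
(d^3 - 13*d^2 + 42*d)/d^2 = d - 13 + 42/d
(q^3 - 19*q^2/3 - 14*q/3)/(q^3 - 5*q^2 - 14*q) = (q + 2/3)/(q + 2)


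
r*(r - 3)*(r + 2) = r^3 - r^2 - 6*r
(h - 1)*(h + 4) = h^2 + 3*h - 4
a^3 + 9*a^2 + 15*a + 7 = (a + 1)^2*(a + 7)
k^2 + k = k*(k + 1)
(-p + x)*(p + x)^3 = -p^4 - 2*p^3*x + 2*p*x^3 + x^4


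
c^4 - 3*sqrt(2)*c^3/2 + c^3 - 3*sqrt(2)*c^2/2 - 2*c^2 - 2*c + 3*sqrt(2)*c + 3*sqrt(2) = (c + 1)*(c - 3*sqrt(2)/2)*(c - sqrt(2))*(c + sqrt(2))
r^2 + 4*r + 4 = (r + 2)^2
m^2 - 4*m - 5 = (m - 5)*(m + 1)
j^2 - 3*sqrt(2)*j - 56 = (j - 7*sqrt(2))*(j + 4*sqrt(2))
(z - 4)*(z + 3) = z^2 - z - 12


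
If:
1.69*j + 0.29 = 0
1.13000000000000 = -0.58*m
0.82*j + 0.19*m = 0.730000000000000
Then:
No Solution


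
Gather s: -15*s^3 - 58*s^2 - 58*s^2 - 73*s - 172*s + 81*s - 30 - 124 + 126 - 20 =-15*s^3 - 116*s^2 - 164*s - 48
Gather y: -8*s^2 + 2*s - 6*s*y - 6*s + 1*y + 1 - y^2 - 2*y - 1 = -8*s^2 - 4*s - y^2 + y*(-6*s - 1)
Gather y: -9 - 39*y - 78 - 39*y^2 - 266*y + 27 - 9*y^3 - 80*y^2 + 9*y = -9*y^3 - 119*y^2 - 296*y - 60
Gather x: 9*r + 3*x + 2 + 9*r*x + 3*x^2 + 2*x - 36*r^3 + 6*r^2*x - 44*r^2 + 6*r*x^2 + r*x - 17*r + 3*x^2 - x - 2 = -36*r^3 - 44*r^2 - 8*r + x^2*(6*r + 6) + x*(6*r^2 + 10*r + 4)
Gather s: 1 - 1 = 0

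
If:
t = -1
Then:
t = -1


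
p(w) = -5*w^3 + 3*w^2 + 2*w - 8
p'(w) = -15*w^2 + 6*w + 2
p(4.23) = -324.30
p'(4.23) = -241.01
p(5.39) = -693.02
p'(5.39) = -401.44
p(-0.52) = -7.53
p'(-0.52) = -5.18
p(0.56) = -6.82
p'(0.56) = 0.66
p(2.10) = -36.88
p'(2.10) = -51.55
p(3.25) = -141.45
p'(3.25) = -136.94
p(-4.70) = 567.98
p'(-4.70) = -357.55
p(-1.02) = -1.61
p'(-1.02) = -19.73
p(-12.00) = 9040.00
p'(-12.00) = -2230.00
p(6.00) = -968.00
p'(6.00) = -502.00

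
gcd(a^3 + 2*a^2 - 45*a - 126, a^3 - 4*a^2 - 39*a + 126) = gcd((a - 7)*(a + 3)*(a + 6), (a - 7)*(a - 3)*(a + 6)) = a^2 - a - 42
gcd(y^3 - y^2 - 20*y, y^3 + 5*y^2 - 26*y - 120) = y^2 - y - 20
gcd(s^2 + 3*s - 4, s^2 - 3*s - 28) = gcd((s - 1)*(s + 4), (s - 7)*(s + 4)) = s + 4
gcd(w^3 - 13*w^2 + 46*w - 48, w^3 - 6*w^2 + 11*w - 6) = w^2 - 5*w + 6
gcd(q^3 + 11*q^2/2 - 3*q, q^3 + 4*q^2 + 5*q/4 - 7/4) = q - 1/2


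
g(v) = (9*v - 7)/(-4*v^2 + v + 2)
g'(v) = (8*v - 1)*(9*v - 7)/(-4*v^2 + v + 2)^2 + 9/(-4*v^2 + v + 2)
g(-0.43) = -13.09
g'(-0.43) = 80.83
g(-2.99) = 0.92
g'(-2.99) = 0.38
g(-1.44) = 2.58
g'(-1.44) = 3.01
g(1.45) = -1.22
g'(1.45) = 0.79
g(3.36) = -0.58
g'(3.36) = 0.15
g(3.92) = -0.51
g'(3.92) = 0.12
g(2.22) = -0.84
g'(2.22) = 0.33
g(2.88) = -0.67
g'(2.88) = 0.20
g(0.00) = -3.50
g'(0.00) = 6.25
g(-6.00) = 0.41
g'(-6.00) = 0.08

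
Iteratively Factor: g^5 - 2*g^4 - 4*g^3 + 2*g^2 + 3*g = (g + 1)*(g^4 - 3*g^3 - g^2 + 3*g) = (g - 3)*(g + 1)*(g^3 - g) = (g - 3)*(g + 1)^2*(g^2 - g) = (g - 3)*(g - 1)*(g + 1)^2*(g)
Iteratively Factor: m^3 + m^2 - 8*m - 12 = (m - 3)*(m^2 + 4*m + 4) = (m - 3)*(m + 2)*(m + 2)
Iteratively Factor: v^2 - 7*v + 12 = (v - 4)*(v - 3)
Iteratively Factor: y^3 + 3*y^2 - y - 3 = (y + 3)*(y^2 - 1) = (y + 1)*(y + 3)*(y - 1)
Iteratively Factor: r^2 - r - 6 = (r + 2)*(r - 3)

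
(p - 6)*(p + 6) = p^2 - 36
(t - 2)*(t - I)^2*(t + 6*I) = t^4 - 2*t^3 + 4*I*t^3 + 11*t^2 - 8*I*t^2 - 22*t - 6*I*t + 12*I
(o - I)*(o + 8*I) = o^2 + 7*I*o + 8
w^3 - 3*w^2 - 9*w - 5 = (w - 5)*(w + 1)^2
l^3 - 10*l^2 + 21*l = l*(l - 7)*(l - 3)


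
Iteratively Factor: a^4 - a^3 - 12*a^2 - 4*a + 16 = (a - 4)*(a^3 + 3*a^2 - 4) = (a - 4)*(a + 2)*(a^2 + a - 2) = (a - 4)*(a + 2)^2*(a - 1)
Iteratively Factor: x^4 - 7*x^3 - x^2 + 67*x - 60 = (x - 4)*(x^3 - 3*x^2 - 13*x + 15) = (x - 4)*(x + 3)*(x^2 - 6*x + 5) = (x - 5)*(x - 4)*(x + 3)*(x - 1)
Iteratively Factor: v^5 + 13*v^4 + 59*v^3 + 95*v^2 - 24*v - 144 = (v - 1)*(v^4 + 14*v^3 + 73*v^2 + 168*v + 144) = (v - 1)*(v + 3)*(v^3 + 11*v^2 + 40*v + 48) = (v - 1)*(v + 3)^2*(v^2 + 8*v + 16) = (v - 1)*(v + 3)^2*(v + 4)*(v + 4)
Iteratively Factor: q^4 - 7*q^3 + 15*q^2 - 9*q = (q)*(q^3 - 7*q^2 + 15*q - 9) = q*(q - 1)*(q^2 - 6*q + 9) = q*(q - 3)*(q - 1)*(q - 3)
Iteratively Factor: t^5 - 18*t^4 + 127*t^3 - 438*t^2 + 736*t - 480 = (t - 4)*(t^4 - 14*t^3 + 71*t^2 - 154*t + 120) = (t - 4)*(t - 3)*(t^3 - 11*t^2 + 38*t - 40) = (t - 4)^2*(t - 3)*(t^2 - 7*t + 10) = (t - 5)*(t - 4)^2*(t - 3)*(t - 2)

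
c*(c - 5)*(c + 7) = c^3 + 2*c^2 - 35*c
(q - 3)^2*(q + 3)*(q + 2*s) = q^4 + 2*q^3*s - 3*q^3 - 6*q^2*s - 9*q^2 - 18*q*s + 27*q + 54*s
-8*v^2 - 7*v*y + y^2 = (-8*v + y)*(v + y)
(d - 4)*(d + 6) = d^2 + 2*d - 24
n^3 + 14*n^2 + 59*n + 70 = (n + 2)*(n + 5)*(n + 7)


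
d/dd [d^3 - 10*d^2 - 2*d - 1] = 3*d^2 - 20*d - 2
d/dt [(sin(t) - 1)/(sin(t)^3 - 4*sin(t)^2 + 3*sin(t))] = (3 - 2*sin(t))*cos(t)/((sin(t) - 3)^2*sin(t)^2)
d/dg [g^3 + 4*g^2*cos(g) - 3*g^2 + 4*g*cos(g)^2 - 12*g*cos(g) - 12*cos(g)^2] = -4*g^2*sin(g) + 3*g^2 + 12*g*sin(g) - 4*g*sin(2*g) + 8*g*cos(g) - 6*g + 12*sin(2*g) + 4*cos(g)^2 - 12*cos(g)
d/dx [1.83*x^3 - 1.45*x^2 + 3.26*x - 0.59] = 5.49*x^2 - 2.9*x + 3.26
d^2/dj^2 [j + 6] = 0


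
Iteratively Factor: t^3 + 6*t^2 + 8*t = (t)*(t^2 + 6*t + 8) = t*(t + 2)*(t + 4)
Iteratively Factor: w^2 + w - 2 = (w - 1)*(w + 2)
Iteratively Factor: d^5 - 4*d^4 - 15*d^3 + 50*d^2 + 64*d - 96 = (d + 3)*(d^4 - 7*d^3 + 6*d^2 + 32*d - 32) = (d - 4)*(d + 3)*(d^3 - 3*d^2 - 6*d + 8) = (d - 4)*(d + 2)*(d + 3)*(d^2 - 5*d + 4) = (d - 4)*(d - 1)*(d + 2)*(d + 3)*(d - 4)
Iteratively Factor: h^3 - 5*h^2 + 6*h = (h - 3)*(h^2 - 2*h) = h*(h - 3)*(h - 2)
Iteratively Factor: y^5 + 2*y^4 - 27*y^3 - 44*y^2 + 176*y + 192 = (y + 4)*(y^4 - 2*y^3 - 19*y^2 + 32*y + 48) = (y + 4)^2*(y^3 - 6*y^2 + 5*y + 12) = (y - 3)*(y + 4)^2*(y^2 - 3*y - 4) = (y - 4)*(y - 3)*(y + 4)^2*(y + 1)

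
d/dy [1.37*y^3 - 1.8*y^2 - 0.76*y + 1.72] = 4.11*y^2 - 3.6*y - 0.76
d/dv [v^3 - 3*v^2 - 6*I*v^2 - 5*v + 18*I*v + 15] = 3*v^2 - 6*v - 12*I*v - 5 + 18*I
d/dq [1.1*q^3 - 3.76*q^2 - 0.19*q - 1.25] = 3.3*q^2 - 7.52*q - 0.19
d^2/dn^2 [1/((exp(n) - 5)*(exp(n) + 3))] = (4*exp(3*n) - 6*exp(2*n) + 64*exp(n) - 30)*exp(n)/(exp(6*n) - 6*exp(5*n) - 33*exp(4*n) + 172*exp(3*n) + 495*exp(2*n) - 1350*exp(n) - 3375)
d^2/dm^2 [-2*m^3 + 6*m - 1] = -12*m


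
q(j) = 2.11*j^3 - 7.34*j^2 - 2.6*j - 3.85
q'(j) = 6.33*j^2 - 14.68*j - 2.6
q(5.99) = 170.70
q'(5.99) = 136.59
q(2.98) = -20.94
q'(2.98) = 9.87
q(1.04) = -12.12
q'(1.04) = -11.02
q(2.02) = -21.66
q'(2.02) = -6.42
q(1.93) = -21.04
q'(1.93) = -7.35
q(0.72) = -8.74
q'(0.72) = -9.89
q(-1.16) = -14.00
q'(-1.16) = 22.95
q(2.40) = -23.20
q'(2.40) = -1.37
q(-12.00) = -4675.69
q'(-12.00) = 1085.08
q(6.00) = 172.07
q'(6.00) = 137.20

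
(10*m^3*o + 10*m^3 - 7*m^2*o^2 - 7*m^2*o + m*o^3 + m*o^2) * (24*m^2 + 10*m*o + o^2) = 240*m^5*o + 240*m^5 - 68*m^4*o^2 - 68*m^4*o - 36*m^3*o^3 - 36*m^3*o^2 + 3*m^2*o^4 + 3*m^2*o^3 + m*o^5 + m*o^4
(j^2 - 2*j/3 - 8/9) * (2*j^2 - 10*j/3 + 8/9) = 2*j^4 - 14*j^3/3 + 4*j^2/3 + 64*j/27 - 64/81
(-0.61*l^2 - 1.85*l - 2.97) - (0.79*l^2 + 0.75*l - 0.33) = -1.4*l^2 - 2.6*l - 2.64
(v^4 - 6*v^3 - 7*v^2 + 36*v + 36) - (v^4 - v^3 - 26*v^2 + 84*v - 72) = -5*v^3 + 19*v^2 - 48*v + 108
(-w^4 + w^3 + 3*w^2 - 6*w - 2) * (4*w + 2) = -4*w^5 + 2*w^4 + 14*w^3 - 18*w^2 - 20*w - 4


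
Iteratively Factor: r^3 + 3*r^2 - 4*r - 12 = (r + 3)*(r^2 - 4) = (r - 2)*(r + 3)*(r + 2)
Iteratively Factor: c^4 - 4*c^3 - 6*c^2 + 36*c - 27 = (c + 3)*(c^3 - 7*c^2 + 15*c - 9) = (c - 3)*(c + 3)*(c^2 - 4*c + 3) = (c - 3)*(c - 1)*(c + 3)*(c - 3)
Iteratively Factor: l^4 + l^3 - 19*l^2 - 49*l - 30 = (l - 5)*(l^3 + 6*l^2 + 11*l + 6) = (l - 5)*(l + 3)*(l^2 + 3*l + 2) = (l - 5)*(l + 2)*(l + 3)*(l + 1)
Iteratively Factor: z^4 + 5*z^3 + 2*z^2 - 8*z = (z + 4)*(z^3 + z^2 - 2*z) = z*(z + 4)*(z^2 + z - 2) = z*(z - 1)*(z + 4)*(z + 2)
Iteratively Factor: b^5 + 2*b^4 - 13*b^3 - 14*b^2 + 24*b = (b - 3)*(b^4 + 5*b^3 + 2*b^2 - 8*b) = b*(b - 3)*(b^3 + 5*b^2 + 2*b - 8) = b*(b - 3)*(b - 1)*(b^2 + 6*b + 8) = b*(b - 3)*(b - 1)*(b + 4)*(b + 2)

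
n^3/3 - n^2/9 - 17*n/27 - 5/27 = (n/3 + 1/3)*(n - 5/3)*(n + 1/3)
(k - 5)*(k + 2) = k^2 - 3*k - 10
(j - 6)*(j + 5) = j^2 - j - 30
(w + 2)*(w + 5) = w^2 + 7*w + 10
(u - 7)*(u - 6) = u^2 - 13*u + 42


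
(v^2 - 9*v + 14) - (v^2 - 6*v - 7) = 21 - 3*v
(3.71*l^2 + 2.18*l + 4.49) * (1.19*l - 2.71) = 4.4149*l^3 - 7.4599*l^2 - 0.5647*l - 12.1679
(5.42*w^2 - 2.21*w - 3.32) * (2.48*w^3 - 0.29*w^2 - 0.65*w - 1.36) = 13.4416*w^5 - 7.0526*w^4 - 11.1157*w^3 - 4.9719*w^2 + 5.1636*w + 4.5152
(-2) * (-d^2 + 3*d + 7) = 2*d^2 - 6*d - 14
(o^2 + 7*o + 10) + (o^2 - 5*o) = 2*o^2 + 2*o + 10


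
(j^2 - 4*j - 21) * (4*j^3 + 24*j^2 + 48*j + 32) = 4*j^5 + 8*j^4 - 132*j^3 - 664*j^2 - 1136*j - 672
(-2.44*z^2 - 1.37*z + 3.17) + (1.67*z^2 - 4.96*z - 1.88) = -0.77*z^2 - 6.33*z + 1.29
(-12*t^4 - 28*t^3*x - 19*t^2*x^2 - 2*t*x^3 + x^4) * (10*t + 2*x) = -120*t^5 - 304*t^4*x - 246*t^3*x^2 - 58*t^2*x^3 + 6*t*x^4 + 2*x^5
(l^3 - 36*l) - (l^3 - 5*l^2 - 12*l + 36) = 5*l^2 - 24*l - 36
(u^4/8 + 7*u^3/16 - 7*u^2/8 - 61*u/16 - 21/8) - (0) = u^4/8 + 7*u^3/16 - 7*u^2/8 - 61*u/16 - 21/8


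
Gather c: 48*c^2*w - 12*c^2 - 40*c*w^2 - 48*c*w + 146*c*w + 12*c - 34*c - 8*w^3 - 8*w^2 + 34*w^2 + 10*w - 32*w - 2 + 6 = c^2*(48*w - 12) + c*(-40*w^2 + 98*w - 22) - 8*w^3 + 26*w^2 - 22*w + 4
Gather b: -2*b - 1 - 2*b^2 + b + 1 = -2*b^2 - b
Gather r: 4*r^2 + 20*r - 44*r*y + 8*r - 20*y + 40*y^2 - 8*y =4*r^2 + r*(28 - 44*y) + 40*y^2 - 28*y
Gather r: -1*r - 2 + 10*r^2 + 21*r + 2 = 10*r^2 + 20*r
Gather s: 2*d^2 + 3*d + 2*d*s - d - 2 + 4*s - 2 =2*d^2 + 2*d + s*(2*d + 4) - 4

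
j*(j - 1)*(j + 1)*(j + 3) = j^4 + 3*j^3 - j^2 - 3*j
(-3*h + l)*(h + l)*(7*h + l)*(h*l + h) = -21*h^4*l - 21*h^4 - 17*h^3*l^2 - 17*h^3*l + 5*h^2*l^3 + 5*h^2*l^2 + h*l^4 + h*l^3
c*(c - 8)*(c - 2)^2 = c^4 - 12*c^3 + 36*c^2 - 32*c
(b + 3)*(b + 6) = b^2 + 9*b + 18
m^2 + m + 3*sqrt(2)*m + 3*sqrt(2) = (m + 1)*(m + 3*sqrt(2))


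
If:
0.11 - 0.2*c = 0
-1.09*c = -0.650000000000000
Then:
No Solution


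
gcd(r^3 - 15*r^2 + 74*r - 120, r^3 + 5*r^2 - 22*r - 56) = r - 4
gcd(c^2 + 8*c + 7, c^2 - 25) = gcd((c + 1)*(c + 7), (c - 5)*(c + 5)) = 1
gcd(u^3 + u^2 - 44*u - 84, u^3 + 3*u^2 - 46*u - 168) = u^2 - u - 42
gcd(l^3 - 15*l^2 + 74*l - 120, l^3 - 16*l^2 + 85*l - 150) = l^2 - 11*l + 30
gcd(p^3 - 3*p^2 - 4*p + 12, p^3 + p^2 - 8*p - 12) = p^2 - p - 6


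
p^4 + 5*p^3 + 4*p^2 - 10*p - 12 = (p + 2)*(p + 3)*(p - sqrt(2))*(p + sqrt(2))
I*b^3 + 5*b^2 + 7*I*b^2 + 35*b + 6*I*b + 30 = (b + 6)*(b - 5*I)*(I*b + I)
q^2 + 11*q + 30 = (q + 5)*(q + 6)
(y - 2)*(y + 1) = y^2 - y - 2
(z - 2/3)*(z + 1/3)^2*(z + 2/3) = z^4 + 2*z^3/3 - z^2/3 - 8*z/27 - 4/81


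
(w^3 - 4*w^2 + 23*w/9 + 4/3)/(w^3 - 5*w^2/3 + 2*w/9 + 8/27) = 3*(w - 3)/(3*w - 2)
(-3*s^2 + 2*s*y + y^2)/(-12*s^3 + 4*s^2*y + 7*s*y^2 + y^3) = (3*s + y)/(12*s^2 + 8*s*y + y^2)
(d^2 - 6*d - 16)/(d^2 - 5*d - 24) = (d + 2)/(d + 3)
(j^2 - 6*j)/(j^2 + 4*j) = (j - 6)/(j + 4)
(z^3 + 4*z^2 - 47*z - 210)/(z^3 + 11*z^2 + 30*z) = (z - 7)/z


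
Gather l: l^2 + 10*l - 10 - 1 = l^2 + 10*l - 11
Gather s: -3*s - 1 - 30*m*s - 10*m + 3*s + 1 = -30*m*s - 10*m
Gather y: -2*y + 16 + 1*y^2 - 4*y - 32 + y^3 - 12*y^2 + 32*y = y^3 - 11*y^2 + 26*y - 16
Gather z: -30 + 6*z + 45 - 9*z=15 - 3*z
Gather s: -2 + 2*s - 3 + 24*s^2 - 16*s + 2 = 24*s^2 - 14*s - 3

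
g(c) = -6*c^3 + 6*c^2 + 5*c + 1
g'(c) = -18*c^2 + 12*c + 5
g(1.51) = 1.57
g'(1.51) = -17.92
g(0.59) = 4.81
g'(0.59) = 5.81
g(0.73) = 5.51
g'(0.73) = 4.17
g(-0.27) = 0.21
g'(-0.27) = 0.45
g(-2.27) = 90.75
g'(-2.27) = -114.99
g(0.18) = 2.06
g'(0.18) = 6.58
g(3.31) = -134.30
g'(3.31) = -152.49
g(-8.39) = 3924.94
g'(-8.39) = -1362.74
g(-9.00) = 4816.00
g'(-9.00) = -1561.00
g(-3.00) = 202.00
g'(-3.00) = -193.00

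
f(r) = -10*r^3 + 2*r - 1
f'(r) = 2 - 30*r^2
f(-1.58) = 35.28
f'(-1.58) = -72.89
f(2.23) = -107.44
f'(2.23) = -147.19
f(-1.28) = 17.41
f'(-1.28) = -47.15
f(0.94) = -7.43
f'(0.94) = -24.51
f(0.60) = -1.96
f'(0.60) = -8.80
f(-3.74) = 514.66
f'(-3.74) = -417.63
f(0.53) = -1.43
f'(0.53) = -6.43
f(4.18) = -722.99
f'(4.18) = -522.17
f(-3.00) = 263.00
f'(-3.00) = -268.00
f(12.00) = -17257.00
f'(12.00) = -4318.00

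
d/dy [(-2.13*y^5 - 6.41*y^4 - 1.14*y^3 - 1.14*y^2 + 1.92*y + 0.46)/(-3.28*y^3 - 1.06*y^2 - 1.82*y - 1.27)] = (13.9728*y^7 + 27.7982*y^6 + 29.0956*y^5 + 45.9933*y^4 + 49.3076*y^3 + 12.9798*y^2 + 3.8708*y - 1.6012)/(10.7584*y^6 + 6.9536*y^5 + 13.0628*y^4 + 12.1896*y^3 + 6.0048*y^2 + 4.6228*y + 1.6129)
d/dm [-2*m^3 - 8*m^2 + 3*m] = -6*m^2 - 16*m + 3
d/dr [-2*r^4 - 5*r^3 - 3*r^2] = r*(-8*r^2 - 15*r - 6)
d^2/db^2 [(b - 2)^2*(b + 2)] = 6*b - 4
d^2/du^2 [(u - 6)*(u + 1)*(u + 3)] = 6*u - 4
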